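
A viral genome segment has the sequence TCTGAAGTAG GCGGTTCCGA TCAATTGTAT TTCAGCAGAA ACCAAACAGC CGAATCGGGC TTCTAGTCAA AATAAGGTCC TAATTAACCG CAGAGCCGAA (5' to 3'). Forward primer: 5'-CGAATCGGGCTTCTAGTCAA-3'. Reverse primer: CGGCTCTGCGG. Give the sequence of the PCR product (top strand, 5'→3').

Scanning the template, CGAATCGGGCTTCTAGTCAA occurs at positions 51–70; this primer anneals to the bottom strand there with its 3' end pointing downstream.
Reverse complement of the reverse primer: CCGCAGAGCCG. This occurs on the top strand at positions 88–98.
The product is the template from position 51 through 98 (48 bp).

5'-CGAATCGGGCTTCTAGTCAAAATAAGGTCCTAATTAACCGCAGAGCCG-3'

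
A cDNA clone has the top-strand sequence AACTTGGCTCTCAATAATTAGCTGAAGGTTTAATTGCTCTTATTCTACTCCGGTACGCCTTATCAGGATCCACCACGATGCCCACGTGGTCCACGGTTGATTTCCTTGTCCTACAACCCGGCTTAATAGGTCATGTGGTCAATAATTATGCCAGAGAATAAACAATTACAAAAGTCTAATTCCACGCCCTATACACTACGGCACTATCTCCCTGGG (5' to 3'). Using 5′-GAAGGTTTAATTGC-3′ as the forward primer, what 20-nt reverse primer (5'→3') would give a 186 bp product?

The forward primer binds at positions 24–37, so a 186 bp product ends at position 24 + 186 − 1 = 209.
The reverse primer anneals to the top strand over positions 190–209, i.e. to TATACACTACGGCACTATCT.
Its sequence written 5'→3' is the reverse complement: AGATAGTGCCGTAGTGTATA.

5'-AGATAGTGCCGTAGTGTATA-3'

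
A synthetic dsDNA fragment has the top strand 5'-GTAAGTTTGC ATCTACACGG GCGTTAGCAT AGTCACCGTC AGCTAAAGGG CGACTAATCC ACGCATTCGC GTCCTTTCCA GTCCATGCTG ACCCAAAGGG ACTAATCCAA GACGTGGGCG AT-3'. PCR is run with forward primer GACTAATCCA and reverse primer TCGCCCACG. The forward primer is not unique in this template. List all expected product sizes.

70 bp, 22 bp

The forward primer GACTAATCCA matches the top strand at positions 52–61, 100–109.
The reverse primer's reverse complement is CGTGGGCGA, matching at positions 113–121.
Each forward site pairs with the reverse site to give a product ending at position 121: sizes 70, 22 bp.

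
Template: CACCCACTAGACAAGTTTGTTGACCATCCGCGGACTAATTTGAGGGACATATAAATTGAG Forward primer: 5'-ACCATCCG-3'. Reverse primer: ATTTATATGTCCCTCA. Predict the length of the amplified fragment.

The forward primer matches the template at positions 23–30.
Taking the reverse complement of ATTTATATGTCCCTCA gives TGAGGGACATATAAAT, found at positions 41–56 on the template; the primer anneals here to the top strand with its 3' end pointing upstream.
The product runs from position 23 to position 56, so its length is 56 − 23 + 1 = 34 bp.

34 bp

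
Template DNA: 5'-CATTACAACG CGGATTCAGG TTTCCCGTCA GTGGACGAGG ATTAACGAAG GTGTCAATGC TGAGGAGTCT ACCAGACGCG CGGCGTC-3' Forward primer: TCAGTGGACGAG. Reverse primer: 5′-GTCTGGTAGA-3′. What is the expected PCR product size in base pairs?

Scanning the template, TCAGTGGACGAG occurs at positions 28–39; this primer anneals to the bottom strand there with its 3' end pointing downstream.
Reverse complement of the reverse primer: TCTACCAGAC. This occurs on the top strand at positions 68–77.
The product runs from position 28 to position 77, so its length is 77 − 28 + 1 = 50 bp.

50 bp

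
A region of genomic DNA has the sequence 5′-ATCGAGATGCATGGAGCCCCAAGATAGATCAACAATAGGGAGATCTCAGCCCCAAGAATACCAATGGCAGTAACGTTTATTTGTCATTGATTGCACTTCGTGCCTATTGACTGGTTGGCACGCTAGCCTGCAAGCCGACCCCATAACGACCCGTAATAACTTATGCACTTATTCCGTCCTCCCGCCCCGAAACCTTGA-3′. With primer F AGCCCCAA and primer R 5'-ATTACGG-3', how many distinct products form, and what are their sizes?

The forward primer AGCCCCAA matches the top strand at positions 15–22, 48–55.
The reverse primer's reverse complement is CCGTAAT, matching at positions 151–157.
Each forward site pairs with the reverse site to give a product ending at position 157: sizes 143, 110 bp.

Two products: 143 bp, 110 bp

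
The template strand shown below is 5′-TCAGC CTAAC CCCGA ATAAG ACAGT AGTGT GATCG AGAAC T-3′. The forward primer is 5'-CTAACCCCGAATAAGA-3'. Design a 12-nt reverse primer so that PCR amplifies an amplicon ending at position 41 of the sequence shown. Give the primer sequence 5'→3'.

The forward primer binds at positions 6–21; the product's 3' end on the top strand is position 41.
The reverse primer anneals to the top strand over positions 30–41, i.e. to TGATCGAGAACT.
Its sequence written 5'→3' is the reverse complement: AGTTCTCGATCA.

5'-AGTTCTCGATCA-3'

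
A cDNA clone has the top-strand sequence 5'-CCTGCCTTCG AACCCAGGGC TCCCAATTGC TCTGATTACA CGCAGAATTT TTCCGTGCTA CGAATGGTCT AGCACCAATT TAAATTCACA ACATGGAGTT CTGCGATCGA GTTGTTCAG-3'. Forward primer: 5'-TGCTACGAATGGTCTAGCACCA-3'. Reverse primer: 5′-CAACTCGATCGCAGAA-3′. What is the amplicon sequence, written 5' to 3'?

Forward primer TGCTACGAATGGTCTAGCACCA is found on the top strand at positions 56–77.
Reverse complement of the reverse primer: TTCTGCGATCGAGTTG. This occurs on the top strand at positions 99–114.
The product is the template from position 56 through 114 (59 bp).

5'-TGCTACGAATGGTCTAGCACCAATTTAAATTCACAACATGGAGTTCTGCGATCGAGTTG-3'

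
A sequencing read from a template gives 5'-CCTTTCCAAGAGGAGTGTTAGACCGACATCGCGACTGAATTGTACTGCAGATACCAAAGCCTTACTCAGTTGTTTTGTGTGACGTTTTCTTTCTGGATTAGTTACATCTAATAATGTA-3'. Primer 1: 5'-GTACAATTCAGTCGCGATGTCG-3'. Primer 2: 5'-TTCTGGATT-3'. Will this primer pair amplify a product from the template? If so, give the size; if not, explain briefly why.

No product — the primers' 3' ends point away from each other.

Primer 1 (GTACAATTCAGTCGCGATGTCG) has reverse complement CGACATCGCGACTGAATTGTAC, which matches the top strand at positions 24–45; primer 1 anneals to the top strand there with its 3' end pointing upstream toward position 24.
Primer 2 (TTCTGGATT) matches the top strand directly at positions 91–99; it anneals to the bottom strand with its 3' end pointing downstream toward position 99.
The 3' ends diverge (primer 1 extends toward position 1, primer 2 toward position 118), so the primers never converge on a shared product.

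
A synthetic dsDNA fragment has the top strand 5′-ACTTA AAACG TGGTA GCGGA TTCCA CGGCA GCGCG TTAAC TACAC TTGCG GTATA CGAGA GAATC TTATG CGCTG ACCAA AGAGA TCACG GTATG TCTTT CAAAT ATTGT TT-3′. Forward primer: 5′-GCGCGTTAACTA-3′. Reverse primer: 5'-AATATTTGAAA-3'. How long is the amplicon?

78 bp

Forward primer GCGCGTTAACTA is found on the top strand at positions 31–42.
Reverse complement of the reverse primer: TTTCAAATATT. This occurs on the top strand at positions 98–108.
Product length = (reverse-primer end) − (forward-primer start) + 1 = 108 − 31 + 1 = 78 bp.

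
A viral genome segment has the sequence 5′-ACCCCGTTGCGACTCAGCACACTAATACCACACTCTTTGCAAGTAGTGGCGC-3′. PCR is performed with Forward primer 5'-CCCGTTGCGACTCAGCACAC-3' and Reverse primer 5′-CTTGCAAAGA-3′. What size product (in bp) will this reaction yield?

Scanning the template, CCCGTTGCGACTCAGCACAC occurs at positions 3–22; this primer anneals to the bottom strand there with its 3' end pointing downstream.
Taking the reverse complement of CTTGCAAAGA gives TCTTTGCAAG, found at positions 34–43 on the template; the primer anneals here to the top strand with its 3' end pointing upstream.
Amplicon spans positions 3–43: 41 bp.

41 bp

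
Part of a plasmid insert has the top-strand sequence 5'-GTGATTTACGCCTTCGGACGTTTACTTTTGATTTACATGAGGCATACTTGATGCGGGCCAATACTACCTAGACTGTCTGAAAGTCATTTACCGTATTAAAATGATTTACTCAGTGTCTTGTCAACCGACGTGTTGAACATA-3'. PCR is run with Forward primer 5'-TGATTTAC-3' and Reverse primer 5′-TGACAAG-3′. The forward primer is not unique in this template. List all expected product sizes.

122 bp, 95 bp, 22 bp

The forward primer TGATTTAC matches the top strand at positions 2–9, 29–36, 102–109.
The reverse primer's reverse complement is CTTGTCA, matching at positions 117–123.
Each forward site pairs with the reverse site to give a product ending at position 123: sizes 122, 95, 22 bp.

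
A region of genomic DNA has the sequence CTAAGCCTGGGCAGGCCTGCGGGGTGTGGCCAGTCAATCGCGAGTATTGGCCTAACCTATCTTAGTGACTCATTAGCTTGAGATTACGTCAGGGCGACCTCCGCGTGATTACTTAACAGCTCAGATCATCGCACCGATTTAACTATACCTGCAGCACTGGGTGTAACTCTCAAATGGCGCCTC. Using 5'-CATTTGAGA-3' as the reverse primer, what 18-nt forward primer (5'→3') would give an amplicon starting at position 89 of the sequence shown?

5'-TCAGGGCGACCTCCGCGT-3'

The reverse primer's reverse complement TCTCAAATG matches the template at positions 168–176; the product starts at position 89.
The forward primer is identical to the top strand over positions 89–106: TCAGGGCGACCTCCGCGT.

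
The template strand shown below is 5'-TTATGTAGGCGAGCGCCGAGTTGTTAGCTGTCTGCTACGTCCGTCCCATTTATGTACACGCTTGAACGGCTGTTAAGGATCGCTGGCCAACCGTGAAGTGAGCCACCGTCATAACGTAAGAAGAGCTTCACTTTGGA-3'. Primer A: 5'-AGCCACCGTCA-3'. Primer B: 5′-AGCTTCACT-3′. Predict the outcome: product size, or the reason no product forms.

Primer A (AGCCACCGTCA) matches the top strand at positions 101–111 (3' end points downstream).
Primer B (AGCTTCACT) also matches the top strand directly, at positions 124–132 — its reverse complement AGTGAAGCT is not present.
Both primers anneal to the bottom strand with 3' ends pointing the same way, so neither can prime synthesis back toward the other.

No product — both primers anneal to the same strand and extend in the same direction.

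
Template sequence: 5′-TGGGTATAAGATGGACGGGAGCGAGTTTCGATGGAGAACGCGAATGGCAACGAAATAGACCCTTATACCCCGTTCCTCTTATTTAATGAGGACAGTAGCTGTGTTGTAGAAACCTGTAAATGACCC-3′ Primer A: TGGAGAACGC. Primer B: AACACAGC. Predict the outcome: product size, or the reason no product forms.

Primer A (TGGAGAACGC) matches the top strand at positions 32–41; it acts as a forward primer.
Primer B's reverse complement is GCTGTGTT, matching the top strand at positions 98–105; it acts as a reverse primer.
The 3' ends face each other across positions 32–105, giving a 74 bp product.

Yes — a 74 bp product.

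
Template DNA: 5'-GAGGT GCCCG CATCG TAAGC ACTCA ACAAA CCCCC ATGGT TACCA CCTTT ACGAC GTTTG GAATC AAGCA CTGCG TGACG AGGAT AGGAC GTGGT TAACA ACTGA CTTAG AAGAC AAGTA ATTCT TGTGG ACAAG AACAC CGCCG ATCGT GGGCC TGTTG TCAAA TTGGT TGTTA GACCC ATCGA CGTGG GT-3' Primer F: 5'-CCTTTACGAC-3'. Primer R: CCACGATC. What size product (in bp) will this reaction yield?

Forward primer CCTTTACGAC is found on the top strand at positions 46–55.
Taking the reverse complement of CCACGATC gives GATCGTGG, found at positions 145–152 on the template; the primer anneals here to the top strand with its 3' end pointing upstream.
The product runs from position 46 to position 152, so its length is 152 − 46 + 1 = 107 bp.

107 bp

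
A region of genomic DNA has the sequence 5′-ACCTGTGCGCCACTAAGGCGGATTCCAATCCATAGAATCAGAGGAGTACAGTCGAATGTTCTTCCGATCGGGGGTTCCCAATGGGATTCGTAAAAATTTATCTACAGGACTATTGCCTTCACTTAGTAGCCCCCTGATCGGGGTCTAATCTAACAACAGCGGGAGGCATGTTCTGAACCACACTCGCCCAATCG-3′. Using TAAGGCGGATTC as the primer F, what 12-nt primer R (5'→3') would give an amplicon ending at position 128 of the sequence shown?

The forward primer binds at positions 14–25; the product's 3' end on the top strand is position 128.
The reverse primer anneals to the top strand over positions 117–128, i.e. to CTTCACTTAGTA.
Its sequence written 5'→3' is the reverse complement: TACTAAGTGAAG.

5'-TACTAAGTGAAG-3'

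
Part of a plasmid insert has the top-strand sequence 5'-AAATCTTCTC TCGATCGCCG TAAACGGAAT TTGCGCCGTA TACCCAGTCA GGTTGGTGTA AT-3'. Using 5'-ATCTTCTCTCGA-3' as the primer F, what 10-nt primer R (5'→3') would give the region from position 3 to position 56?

The product's 3' end on the top strand is position 56.
The reverse primer anneals to the top strand over positions 47–56, i.e. to GTCAGGTTGG.
Its sequence written 5'→3' is the reverse complement: CCAACCTGAC.

5'-CCAACCTGAC-3'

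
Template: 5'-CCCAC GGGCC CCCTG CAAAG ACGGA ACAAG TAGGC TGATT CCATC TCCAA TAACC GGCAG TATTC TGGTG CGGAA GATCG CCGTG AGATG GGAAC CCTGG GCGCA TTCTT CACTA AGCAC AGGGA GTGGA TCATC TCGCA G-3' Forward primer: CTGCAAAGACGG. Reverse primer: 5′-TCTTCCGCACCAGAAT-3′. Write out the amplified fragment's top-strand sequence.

5'-CTGCAAAGACGGAACAAGTAGGCTGATTCCATCTCCAATAACCGGCAGTATTCTGGTGCGGAAGA-3'

Forward primer CTGCAAAGACGG is found on the top strand at positions 13–24.
Reverse complement of the reverse primer: ATTCTGGTGCGGAAGA. This occurs on the top strand at positions 62–77.
The product is the template from position 13 through 77 (65 bp).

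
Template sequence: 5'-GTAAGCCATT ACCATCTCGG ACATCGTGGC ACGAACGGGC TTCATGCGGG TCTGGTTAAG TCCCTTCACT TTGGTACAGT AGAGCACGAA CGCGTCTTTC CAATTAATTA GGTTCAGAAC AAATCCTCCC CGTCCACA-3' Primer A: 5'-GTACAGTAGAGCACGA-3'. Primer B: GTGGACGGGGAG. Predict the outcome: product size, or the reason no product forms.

Primer A (GTACAGTAGAGCACGA) matches the top strand at positions 74–89; it acts as a forward primer.
Primer B's reverse complement is CTCCCCGTCCAC, matching the top strand at positions 126–137; it acts as a reverse primer.
The 3' ends face each other across positions 74–137, giving a 64 bp product.

Yes — a 64 bp product.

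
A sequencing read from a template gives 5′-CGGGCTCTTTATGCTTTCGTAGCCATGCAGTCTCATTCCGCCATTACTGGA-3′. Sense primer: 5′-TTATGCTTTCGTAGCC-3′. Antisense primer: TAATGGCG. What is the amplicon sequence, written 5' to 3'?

5'-TTATGCTTTCGTAGCCATGCAGTCTCATTCCGCCATTA-3'

Forward primer TTATGCTTTCGTAGCC is found on the top strand at positions 9–24.
Reverse complement of the reverse primer: CGCCATTA. This occurs on the top strand at positions 39–46.
The product is the template from position 9 through 46 (38 bp).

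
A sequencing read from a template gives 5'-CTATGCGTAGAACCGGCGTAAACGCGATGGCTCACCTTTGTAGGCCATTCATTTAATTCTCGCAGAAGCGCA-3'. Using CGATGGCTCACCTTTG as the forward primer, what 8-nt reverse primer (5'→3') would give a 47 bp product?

5'-GCGCTTCT-3'

The forward primer binds at positions 25–40, so a 47 bp product ends at position 25 + 47 − 1 = 71.
The reverse primer anneals to the top strand over positions 64–71, i.e. to AGAAGCGC.
Its sequence written 5'→3' is the reverse complement: GCGCTTCT.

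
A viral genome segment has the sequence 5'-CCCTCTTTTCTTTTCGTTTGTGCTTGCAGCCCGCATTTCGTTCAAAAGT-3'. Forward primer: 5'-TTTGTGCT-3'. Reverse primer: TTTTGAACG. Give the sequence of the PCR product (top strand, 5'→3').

Forward primer TTTGTGCT is found on the top strand at positions 17–24.
Reverse complement of the reverse primer: CGTTCAAAA. This occurs on the top strand at positions 39–47.
The product is the template from position 17 through 47 (31 bp).

5'-TTTGTGCTTGCAGCCCGCATTTCGTTCAAAA-3'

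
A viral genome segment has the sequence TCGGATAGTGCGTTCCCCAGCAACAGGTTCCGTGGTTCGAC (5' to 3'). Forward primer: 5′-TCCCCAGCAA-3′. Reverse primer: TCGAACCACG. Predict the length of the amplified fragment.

27 bp

Scanning the template, TCCCCAGCAA occurs at positions 14–23; this primer anneals to the bottom strand there with its 3' end pointing downstream.
Reverse complement of the reverse primer: CGTGGTTCGA. This occurs on the top strand at positions 31–40.
Amplicon spans positions 14–40: 27 bp.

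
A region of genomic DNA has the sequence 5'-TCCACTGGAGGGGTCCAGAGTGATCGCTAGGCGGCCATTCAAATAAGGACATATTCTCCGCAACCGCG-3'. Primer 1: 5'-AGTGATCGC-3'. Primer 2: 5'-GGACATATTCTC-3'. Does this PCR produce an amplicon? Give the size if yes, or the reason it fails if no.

No product — both primers anneal to the same strand and extend in the same direction.

Primer 1 (AGTGATCGC) matches the top strand at positions 19–27 (3' end points downstream).
Primer 2 (GGACATATTCTC) also matches the top strand directly, at positions 47–58 — its reverse complement GAGAATATGTCC is not present.
Both primers anneal to the bottom strand with 3' ends pointing the same way, so neither can prime synthesis back toward the other.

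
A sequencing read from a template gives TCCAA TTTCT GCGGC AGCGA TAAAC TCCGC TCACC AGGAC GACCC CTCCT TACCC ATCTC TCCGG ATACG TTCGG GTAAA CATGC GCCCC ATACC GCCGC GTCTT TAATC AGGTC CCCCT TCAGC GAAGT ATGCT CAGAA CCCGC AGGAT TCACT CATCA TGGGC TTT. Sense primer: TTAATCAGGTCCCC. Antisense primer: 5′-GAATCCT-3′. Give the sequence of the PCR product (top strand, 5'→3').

5'-TTAATCAGGTCCCCCTTCAGCGAAGTATGCTCAGAACCCGCAGGATTC-3'

Scanning the template, TTAATCAGGTCCCC occurs at positions 105–118; this primer anneals to the bottom strand there with its 3' end pointing downstream.
Reverse complement of the reverse primer: AGGATTC. This occurs on the top strand at positions 146–152.
The product is the template from position 105 through 152 (48 bp).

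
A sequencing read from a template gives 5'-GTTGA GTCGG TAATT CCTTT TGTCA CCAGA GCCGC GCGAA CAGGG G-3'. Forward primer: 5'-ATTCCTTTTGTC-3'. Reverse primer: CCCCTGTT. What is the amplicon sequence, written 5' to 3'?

5'-ATTCCTTTTGTCACCAGAGCCGCGCGAACAGGGG-3'

The forward primer matches the template at positions 13–24.
Taking the reverse complement of CCCCTGTT gives AACAGGGG, found at positions 39–46 on the template; the primer anneals here to the top strand with its 3' end pointing upstream.
The product is the template from position 13 through 46 (34 bp).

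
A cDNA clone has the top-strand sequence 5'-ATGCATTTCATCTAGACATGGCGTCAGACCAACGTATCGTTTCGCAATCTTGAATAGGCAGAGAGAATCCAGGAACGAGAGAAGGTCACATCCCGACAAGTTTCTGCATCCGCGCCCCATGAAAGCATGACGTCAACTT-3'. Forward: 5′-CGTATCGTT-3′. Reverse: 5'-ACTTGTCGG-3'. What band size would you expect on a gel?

69 bp

Scanning the template, CGTATCGTT occurs at positions 33–41; this primer anneals to the bottom strand there with its 3' end pointing downstream.
Taking the reverse complement of ACTTGTCGG gives CCGACAAGT, found at positions 93–101 on the template; the primer anneals here to the top strand with its 3' end pointing upstream.
The product runs from position 33 to position 101, so its length is 101 − 33 + 1 = 69 bp.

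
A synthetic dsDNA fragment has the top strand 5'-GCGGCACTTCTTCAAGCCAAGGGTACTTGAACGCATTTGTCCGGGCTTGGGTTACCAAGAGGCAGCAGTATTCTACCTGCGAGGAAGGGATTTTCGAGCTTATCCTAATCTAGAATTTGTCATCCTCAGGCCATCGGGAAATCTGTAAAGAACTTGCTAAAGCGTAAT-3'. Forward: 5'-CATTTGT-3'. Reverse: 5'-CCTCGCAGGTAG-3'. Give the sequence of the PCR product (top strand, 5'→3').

Scanning the template, CATTTGT occurs at positions 34–40; this primer anneals to the bottom strand there with its 3' end pointing downstream.
Reverse complement of the reverse primer: CTACCTGCGAGG. This occurs on the top strand at positions 73–84.
The product is the template from position 34 through 84 (51 bp).

5'-CATTTGTCCGGGCTTGGGTTACCAAGAGGCAGCAGTATTCTACCTGCGAGG-3'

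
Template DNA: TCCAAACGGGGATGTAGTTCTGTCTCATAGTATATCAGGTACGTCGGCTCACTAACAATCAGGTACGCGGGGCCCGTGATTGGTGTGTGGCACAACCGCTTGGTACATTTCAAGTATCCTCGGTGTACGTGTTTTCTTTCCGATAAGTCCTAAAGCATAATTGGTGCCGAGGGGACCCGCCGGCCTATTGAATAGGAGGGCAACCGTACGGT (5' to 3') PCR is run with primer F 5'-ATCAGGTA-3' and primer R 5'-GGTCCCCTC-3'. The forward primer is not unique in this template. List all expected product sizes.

The forward primer ATCAGGTA matches the top strand at positions 34–41, 58–65.
The reverse primer's reverse complement is GAGGGGACC, matching at positions 169–177.
Each forward site pairs with the reverse site to give a product ending at position 177: sizes 144, 120 bp.

144 bp, 120 bp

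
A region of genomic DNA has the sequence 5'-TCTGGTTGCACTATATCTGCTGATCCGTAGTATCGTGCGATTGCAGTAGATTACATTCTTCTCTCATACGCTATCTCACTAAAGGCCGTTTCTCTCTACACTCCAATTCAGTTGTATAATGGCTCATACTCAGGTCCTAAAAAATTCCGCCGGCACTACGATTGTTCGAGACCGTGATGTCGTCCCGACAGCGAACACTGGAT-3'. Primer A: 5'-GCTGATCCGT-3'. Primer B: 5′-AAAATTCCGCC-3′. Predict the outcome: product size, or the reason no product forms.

Primer A (GCTGATCCGT) matches the top strand at positions 19–28 (3' end points downstream).
Primer B (AAAATTCCGCC) also matches the top strand directly, at positions 141–151 — its reverse complement GGCGGAATTTT is not present.
Both primers anneal to the bottom strand with 3' ends pointing the same way, so neither can prime synthesis back toward the other.

No product — both primers anneal to the same strand and extend in the same direction.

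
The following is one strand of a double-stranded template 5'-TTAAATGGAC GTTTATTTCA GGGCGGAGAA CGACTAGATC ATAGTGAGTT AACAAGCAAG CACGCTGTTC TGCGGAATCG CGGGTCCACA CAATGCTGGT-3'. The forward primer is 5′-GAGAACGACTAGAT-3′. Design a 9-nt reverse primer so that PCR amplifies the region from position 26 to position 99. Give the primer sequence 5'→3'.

5'-CCAGCATTG-3'

The product's 3' end on the top strand is position 99.
The reverse primer anneals to the top strand over positions 91–99, i.e. to CAATGCTGG.
Its sequence written 5'→3' is the reverse complement: CCAGCATTG.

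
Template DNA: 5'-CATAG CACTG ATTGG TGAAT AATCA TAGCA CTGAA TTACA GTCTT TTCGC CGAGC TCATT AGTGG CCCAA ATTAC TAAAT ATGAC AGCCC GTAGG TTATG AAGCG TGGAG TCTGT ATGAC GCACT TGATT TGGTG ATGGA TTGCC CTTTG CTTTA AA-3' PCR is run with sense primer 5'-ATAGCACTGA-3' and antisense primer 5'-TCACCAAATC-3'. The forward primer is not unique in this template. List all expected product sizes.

The forward primer ATAGCACTGA matches the top strand at positions 2–11, 25–34.
The reverse primer's reverse complement is GATTTGGTGA, matching at positions 127–136.
Each forward site pairs with the reverse site to give a product ending at position 136: sizes 135, 112 bp.

135 bp, 112 bp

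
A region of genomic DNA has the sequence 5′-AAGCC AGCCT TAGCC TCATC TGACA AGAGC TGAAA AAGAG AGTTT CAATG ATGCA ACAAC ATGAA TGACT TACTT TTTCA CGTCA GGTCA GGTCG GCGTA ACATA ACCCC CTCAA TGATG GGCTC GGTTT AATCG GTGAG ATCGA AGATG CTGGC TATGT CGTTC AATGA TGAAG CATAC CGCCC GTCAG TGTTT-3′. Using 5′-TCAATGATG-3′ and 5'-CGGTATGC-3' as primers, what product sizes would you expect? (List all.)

The forward primer TCAATGATG matches the top strand at positions 45–53, 112–120, 164–172.
The reverse primer's reverse complement is GCATACCG, matching at positions 175–182.
Each forward site pairs with the reverse site to give a product ending at position 182: sizes 138, 71, 19 bp.

138 bp, 71 bp, 19 bp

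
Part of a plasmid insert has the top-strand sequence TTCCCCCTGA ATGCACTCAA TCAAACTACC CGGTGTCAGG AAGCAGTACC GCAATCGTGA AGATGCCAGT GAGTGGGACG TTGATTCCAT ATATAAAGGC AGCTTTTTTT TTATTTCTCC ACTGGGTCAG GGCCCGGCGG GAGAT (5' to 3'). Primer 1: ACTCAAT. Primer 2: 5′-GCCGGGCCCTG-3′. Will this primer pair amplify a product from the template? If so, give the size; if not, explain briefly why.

Yes — a 124 bp product.

Primer 1 (ACTCAAT) matches the top strand at positions 15–21; it acts as a forward primer.
Primer 2's reverse complement is CAGGGCCCGGC, matching the top strand at positions 128–138; it acts as a reverse primer.
The 3' ends face each other across positions 15–138, giving a 124 bp product.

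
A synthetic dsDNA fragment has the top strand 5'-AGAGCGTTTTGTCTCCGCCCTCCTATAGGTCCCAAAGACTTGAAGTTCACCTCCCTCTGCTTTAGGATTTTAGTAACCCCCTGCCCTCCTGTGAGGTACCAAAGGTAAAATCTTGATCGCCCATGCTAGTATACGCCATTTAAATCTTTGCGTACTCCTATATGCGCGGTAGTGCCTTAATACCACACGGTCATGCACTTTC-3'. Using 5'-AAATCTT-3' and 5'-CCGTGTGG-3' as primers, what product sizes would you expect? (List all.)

The forward primer AAATCTT matches the top strand at positions 108–114, 142–148.
The reverse primer's reverse complement is CCACACGG, matching at positions 183–190.
Each forward site pairs with the reverse site to give a product ending at position 190: sizes 83, 49 bp.

83 bp, 49 bp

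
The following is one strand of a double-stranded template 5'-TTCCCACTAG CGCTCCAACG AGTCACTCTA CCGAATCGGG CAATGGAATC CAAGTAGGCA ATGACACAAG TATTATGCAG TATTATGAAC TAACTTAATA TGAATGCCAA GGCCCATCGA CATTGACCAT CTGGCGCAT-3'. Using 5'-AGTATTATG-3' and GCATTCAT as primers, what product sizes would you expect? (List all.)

39 bp, 29 bp

The forward primer AGTATTATG matches the top strand at positions 69–77, 79–87.
The reverse primer's reverse complement is ATGAATGC, matching at positions 100–107.
Each forward site pairs with the reverse site to give a product ending at position 107: sizes 39, 29 bp.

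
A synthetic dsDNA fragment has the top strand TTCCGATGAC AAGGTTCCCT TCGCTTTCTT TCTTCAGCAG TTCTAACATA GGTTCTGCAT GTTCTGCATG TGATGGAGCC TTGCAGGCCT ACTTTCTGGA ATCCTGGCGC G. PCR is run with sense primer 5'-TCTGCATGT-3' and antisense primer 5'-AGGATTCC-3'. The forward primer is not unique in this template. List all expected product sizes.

The forward primer TCTGCATGT matches the top strand at positions 54–62, 63–71.
The reverse primer's reverse complement is GGAATCCT, matching at positions 98–105.
Each forward site pairs with the reverse site to give a product ending at position 105: sizes 52, 43 bp.

52 bp, 43 bp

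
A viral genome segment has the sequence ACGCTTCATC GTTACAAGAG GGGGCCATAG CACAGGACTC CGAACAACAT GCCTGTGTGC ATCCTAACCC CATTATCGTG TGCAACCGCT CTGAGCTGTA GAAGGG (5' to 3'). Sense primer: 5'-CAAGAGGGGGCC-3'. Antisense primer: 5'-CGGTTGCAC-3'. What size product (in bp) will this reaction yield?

74 bp

The forward primer matches the template at positions 15–26.
The reverse primer's reverse complement is GTGCAACCG, which matches the template at positions 80–88.
Product length = (reverse-primer end) − (forward-primer start) + 1 = 88 − 15 + 1 = 74 bp.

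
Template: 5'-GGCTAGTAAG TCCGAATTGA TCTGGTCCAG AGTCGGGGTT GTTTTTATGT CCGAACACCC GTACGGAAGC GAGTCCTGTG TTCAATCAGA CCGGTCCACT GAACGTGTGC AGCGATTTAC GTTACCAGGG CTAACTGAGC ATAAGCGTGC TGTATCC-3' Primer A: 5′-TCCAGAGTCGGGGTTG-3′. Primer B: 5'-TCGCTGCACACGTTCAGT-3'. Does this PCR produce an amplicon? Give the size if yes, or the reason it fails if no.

Primer A (TCCAGAGTCGGGGTTG) matches the top strand at positions 26–41; it acts as a forward primer.
Primer B's reverse complement is ACTGAACGTGTGCAGCGA, matching the top strand at positions 98–115; it acts as a reverse primer.
The 3' ends face each other across positions 26–115, giving a 90 bp product.

Yes — a 90 bp product.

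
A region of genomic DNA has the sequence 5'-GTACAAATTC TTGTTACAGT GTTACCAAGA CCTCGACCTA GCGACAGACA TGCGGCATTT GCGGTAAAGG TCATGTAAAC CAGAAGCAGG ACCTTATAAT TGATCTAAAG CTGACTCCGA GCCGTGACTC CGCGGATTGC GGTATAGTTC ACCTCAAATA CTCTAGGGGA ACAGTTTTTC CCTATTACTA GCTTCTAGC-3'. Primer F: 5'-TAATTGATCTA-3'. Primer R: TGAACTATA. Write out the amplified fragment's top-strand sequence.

5'-TAATTGATCTAAAGCTGACTCCGAGCCGTGACTCCGCGGATTGCGGTATAGTTCA-3'

The forward primer matches the template at positions 97–107.
Taking the reverse complement of TGAACTATA gives TATAGTTCA, found at positions 143–151 on the template; the primer anneals here to the top strand with its 3' end pointing upstream.
The product is the template from position 97 through 151 (55 bp).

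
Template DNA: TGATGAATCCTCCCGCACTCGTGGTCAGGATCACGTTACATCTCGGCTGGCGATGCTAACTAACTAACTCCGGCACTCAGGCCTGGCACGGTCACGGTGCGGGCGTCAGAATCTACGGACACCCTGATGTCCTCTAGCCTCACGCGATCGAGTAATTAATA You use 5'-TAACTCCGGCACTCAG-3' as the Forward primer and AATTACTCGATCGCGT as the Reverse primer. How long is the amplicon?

The forward primer matches the template at positions 65–80.
The reverse primer's reverse complement is ACGCGATCGAGTAATT, which matches the template at positions 142–157.
Amplicon spans positions 65–157: 93 bp.

93 bp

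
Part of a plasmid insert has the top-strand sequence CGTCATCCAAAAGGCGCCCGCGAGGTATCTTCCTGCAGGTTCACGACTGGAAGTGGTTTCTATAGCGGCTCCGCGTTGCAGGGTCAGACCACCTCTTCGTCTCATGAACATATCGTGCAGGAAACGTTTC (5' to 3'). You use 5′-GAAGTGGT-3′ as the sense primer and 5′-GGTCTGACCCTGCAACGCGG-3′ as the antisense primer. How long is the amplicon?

41 bp

The forward primer matches the template at positions 50–57.
The reverse primer's reverse complement is CCGCGTTGCAGGGTCAGACC, which matches the template at positions 71–90.
Amplicon spans positions 50–90: 41 bp.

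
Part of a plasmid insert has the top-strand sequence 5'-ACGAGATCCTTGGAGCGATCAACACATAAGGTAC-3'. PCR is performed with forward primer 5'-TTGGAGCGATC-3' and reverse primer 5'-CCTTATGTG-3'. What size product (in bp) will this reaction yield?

Forward primer TTGGAGCGATC is found on the top strand at positions 10–20.
The reverse primer's reverse complement is CACATAAGG, which matches the template at positions 23–31.
Amplicon spans positions 10–31: 22 bp.

22 bp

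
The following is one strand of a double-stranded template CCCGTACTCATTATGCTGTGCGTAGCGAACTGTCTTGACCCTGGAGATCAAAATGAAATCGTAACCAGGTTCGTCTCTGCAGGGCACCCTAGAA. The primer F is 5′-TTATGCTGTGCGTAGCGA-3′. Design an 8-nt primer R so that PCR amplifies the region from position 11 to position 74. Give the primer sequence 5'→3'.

The product's 3' end on the top strand is position 74.
The reverse primer anneals to the top strand over positions 67–74, i.e. to AGGTTCGT.
Its sequence written 5'→3' is the reverse complement: ACGAACCT.

5'-ACGAACCT-3'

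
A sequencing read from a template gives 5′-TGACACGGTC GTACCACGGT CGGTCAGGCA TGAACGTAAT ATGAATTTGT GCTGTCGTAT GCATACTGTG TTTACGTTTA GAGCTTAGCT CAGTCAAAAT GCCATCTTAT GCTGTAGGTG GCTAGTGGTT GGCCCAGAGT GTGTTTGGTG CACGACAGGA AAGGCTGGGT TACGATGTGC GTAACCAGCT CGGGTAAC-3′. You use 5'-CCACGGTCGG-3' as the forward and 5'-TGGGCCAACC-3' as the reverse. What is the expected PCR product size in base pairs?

Scanning the template, CCACGGTCGG occurs at positions 14–23; this primer anneals to the bottom strand there with its 3' end pointing downstream.
The reverse primer's reverse complement is GGTTGGCCCA, which matches the template at positions 127–136.
The product runs from position 14 to position 136, so its length is 136 − 14 + 1 = 123 bp.

123 bp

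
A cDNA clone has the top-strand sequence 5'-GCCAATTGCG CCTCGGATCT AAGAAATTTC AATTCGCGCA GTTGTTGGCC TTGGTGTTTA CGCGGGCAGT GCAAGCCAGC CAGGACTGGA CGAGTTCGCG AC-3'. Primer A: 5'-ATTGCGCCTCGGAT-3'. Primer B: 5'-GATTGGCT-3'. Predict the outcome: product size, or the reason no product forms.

No product — primer B has no binding site in the template.

Primer B (GATTGGCT) does not match the top strand, and its reverse complement AGCCAATC does not match either.
With no annealing site for primer B, no amplification occurs.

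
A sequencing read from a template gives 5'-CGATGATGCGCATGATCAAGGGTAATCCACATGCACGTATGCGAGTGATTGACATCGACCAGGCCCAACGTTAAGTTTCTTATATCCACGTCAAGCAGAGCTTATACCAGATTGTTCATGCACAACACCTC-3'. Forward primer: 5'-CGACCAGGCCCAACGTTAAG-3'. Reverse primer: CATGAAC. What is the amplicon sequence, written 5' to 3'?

5'-CGACCAGGCCCAACGTTAAGTTTCTTATATCCACGTCAAGCAGAGCTTATACCAGATTGTTCATG-3'

Scanning the template, CGACCAGGCCCAACGTTAAG occurs at positions 56–75; this primer anneals to the bottom strand there with its 3' end pointing downstream.
Reverse complement of the reverse primer: GTTCATG. This occurs on the top strand at positions 114–120.
The product is the template from position 56 through 120 (65 bp).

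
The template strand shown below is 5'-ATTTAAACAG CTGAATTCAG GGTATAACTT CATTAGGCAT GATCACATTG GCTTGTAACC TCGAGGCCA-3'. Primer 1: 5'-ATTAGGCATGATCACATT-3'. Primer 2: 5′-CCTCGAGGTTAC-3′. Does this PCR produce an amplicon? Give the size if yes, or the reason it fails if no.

Yes — a 35 bp product.

Primer 1 (ATTAGGCATGATCACATT) matches the top strand at positions 32–49; it acts as a forward primer.
Primer 2's reverse complement is GTAACCTCGAGG, matching the top strand at positions 55–66; it acts as a reverse primer.
The 3' ends face each other across positions 32–66, giving a 35 bp product.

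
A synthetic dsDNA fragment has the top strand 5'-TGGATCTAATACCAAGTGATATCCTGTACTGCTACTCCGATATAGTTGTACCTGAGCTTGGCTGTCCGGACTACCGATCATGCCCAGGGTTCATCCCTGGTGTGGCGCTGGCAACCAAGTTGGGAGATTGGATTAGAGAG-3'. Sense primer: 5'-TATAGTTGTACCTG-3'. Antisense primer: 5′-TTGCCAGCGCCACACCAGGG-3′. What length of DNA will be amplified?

74 bp

Forward primer TATAGTTGTACCTG is found on the top strand at positions 41–54.
The reverse primer's reverse complement is CCCTGGTGTGGCGCTGGCAA, which matches the template at positions 95–114.
The product runs from position 41 to position 114, so its length is 114 − 41 + 1 = 74 bp.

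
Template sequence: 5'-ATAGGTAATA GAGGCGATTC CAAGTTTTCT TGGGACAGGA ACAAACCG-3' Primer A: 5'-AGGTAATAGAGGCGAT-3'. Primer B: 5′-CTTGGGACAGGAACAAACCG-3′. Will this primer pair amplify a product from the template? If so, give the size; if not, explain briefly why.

Primer A (AGGTAATAGAGGCGAT) matches the top strand at positions 3–18 (3' end points downstream).
Primer B (CTTGGGACAGGAACAAACCG) also matches the top strand directly, at positions 29–48 — its reverse complement CGGTTTGTTCCTGTCCCAAG is not present.
Both primers anneal to the bottom strand with 3' ends pointing the same way, so neither can prime synthesis back toward the other.

No product — both primers anneal to the same strand and extend in the same direction.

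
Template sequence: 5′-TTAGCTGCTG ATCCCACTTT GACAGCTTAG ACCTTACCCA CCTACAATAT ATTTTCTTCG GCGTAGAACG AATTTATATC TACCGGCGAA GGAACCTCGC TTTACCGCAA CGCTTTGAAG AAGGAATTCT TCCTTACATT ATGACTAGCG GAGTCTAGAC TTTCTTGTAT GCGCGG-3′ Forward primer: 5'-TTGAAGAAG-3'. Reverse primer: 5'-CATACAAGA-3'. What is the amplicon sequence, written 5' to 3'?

5'-TTGAAGAAGGAATTCTTCCTTACATTATGACTAGCGGAGTCTAGACTTTCTTGTATG-3'

Scanning the template, TTGAAGAAG occurs at positions 115–123; this primer anneals to the bottom strand there with its 3' end pointing downstream.
The reverse primer's reverse complement is TCTTGTATG, which matches the template at positions 163–171.
The product is the template from position 115 through 171 (57 bp).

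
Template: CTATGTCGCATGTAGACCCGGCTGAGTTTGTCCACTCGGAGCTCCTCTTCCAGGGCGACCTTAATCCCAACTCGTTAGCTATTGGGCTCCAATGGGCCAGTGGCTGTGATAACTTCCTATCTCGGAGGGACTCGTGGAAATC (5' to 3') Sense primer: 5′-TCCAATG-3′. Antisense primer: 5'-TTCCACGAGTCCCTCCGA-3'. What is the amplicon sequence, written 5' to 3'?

Scanning the template, TCCAATG occurs at positions 88–94; this primer anneals to the bottom strand there with its 3' end pointing downstream.
Taking the reverse complement of TTCCACGAGTCCCTCCGA gives TCGGAGGGACTCGTGGAA, found at positions 122–139 on the template; the primer anneals here to the top strand with its 3' end pointing upstream.
The product is the template from position 88 through 139 (52 bp).

5'-TCCAATGGGCCAGTGGCTGTGATAACTTCCTATCTCGGAGGGACTCGTGGAA-3'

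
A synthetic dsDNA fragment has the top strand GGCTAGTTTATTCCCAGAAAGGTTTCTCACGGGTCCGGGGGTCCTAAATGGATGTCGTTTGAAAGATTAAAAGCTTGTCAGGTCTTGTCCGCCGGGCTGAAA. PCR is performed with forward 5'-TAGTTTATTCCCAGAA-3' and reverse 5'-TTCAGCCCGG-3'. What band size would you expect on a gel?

Scanning the template, TAGTTTATTCCCAGAA occurs at positions 4–19; this primer anneals to the bottom strand there with its 3' end pointing downstream.
The reverse primer's reverse complement is CCGGGCTGAA, which matches the template at positions 92–101.
Product length = (reverse-primer end) − (forward-primer start) + 1 = 101 − 4 + 1 = 98 bp.

98 bp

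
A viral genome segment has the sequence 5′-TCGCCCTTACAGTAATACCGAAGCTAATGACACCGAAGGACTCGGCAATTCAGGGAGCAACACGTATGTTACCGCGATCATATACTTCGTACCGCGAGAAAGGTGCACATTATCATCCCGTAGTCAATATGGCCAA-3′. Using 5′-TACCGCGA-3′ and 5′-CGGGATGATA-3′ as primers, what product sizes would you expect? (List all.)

The forward primer TACCGCGA matches the top strand at positions 70–77, 90–97.
The reverse primer's reverse complement is TATCATCCCG, matching at positions 111–120.
Each forward site pairs with the reverse site to give a product ending at position 120: sizes 51, 31 bp.

51 bp, 31 bp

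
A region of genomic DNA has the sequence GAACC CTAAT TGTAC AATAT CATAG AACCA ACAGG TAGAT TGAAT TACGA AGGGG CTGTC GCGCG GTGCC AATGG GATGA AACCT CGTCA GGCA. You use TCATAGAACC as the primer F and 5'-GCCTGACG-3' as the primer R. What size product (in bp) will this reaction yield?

74 bp

Scanning the template, TCATAGAACC occurs at positions 20–29; this primer anneals to the bottom strand there with its 3' end pointing downstream.
The reverse primer's reverse complement is CGTCAGGC, which matches the template at positions 86–93.
Product length = (reverse-primer end) − (forward-primer start) + 1 = 93 − 20 + 1 = 74 bp.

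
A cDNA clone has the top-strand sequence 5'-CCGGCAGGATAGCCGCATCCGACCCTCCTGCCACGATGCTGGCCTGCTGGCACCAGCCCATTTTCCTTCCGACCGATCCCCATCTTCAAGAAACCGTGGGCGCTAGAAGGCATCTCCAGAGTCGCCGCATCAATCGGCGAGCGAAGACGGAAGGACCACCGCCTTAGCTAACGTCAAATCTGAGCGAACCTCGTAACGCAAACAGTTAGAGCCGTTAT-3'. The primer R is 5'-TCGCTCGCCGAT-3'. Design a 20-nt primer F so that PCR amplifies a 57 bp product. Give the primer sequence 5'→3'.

The reverse primer's reverse complement ATCGGCGAGCGA matches the template at positions 133–144, so the product ends at position 144.
A 57 bp product then starts at position 144 − 57 + 1 = 88.
The forward primer is identical to the top strand there: AAGAAACCGTGGGCGCTAGA.

5'-AAGAAACCGTGGGCGCTAGA-3'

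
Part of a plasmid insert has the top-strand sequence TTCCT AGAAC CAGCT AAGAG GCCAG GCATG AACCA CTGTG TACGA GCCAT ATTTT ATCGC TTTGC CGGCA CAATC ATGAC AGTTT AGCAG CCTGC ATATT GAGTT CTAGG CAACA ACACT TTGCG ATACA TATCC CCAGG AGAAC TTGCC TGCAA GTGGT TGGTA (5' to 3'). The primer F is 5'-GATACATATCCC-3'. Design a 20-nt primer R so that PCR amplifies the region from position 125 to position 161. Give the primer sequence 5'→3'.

The product's 3' end on the top strand is position 161.
The reverse primer anneals to the top strand over positions 142–161, i.e. to GAACTTGCCTGCAAGTGGTT.
Its sequence written 5'→3' is the reverse complement: AACCACTTGCAGGCAAGTTC.

5'-AACCACTTGCAGGCAAGTTC-3'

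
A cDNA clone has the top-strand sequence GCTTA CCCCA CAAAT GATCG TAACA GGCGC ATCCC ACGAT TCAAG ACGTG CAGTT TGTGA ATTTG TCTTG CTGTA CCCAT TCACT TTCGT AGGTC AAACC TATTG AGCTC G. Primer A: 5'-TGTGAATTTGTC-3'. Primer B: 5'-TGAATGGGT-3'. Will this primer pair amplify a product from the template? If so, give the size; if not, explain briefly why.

Yes — a 28 bp product.

Primer A (TGTGAATTTGTC) matches the top strand at positions 56–67; it acts as a forward primer.
Primer B's reverse complement is ACCCATTCA, matching the top strand at positions 75–83; it acts as a reverse primer.
The 3' ends face each other across positions 56–83, giving a 28 bp product.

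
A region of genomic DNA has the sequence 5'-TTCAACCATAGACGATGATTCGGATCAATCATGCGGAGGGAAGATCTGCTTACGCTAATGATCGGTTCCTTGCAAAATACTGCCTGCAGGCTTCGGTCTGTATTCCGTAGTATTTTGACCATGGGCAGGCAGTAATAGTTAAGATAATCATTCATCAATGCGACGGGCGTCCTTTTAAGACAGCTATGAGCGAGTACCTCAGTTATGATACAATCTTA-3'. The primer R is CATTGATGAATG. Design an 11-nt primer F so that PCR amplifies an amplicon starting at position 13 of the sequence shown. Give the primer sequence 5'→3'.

The reverse primer's reverse complement CATTCATCAATG matches the template at positions 149–160; the product starts at position 13.
The forward primer is identical to the top strand over positions 13–23: CGATGATTCGG.

5'-CGATGATTCGG-3'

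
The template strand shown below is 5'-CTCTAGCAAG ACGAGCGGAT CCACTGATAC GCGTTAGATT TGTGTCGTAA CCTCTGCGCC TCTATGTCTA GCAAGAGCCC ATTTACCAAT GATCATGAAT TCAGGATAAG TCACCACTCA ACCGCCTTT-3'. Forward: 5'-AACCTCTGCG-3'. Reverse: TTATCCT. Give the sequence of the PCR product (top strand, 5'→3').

Forward primer AACCTCTGCG is found on the top strand at positions 49–58.
Taking the reverse complement of TTATCCT gives AGGATAA, found at positions 103–109 on the template; the primer anneals here to the top strand with its 3' end pointing upstream.
The product is the template from position 49 through 109 (61 bp).

5'-AACCTCTGCGCCTCTATGTCTAGCAAGAGCCCATTTACCAATGATCATGAATTCAGGATAA-3'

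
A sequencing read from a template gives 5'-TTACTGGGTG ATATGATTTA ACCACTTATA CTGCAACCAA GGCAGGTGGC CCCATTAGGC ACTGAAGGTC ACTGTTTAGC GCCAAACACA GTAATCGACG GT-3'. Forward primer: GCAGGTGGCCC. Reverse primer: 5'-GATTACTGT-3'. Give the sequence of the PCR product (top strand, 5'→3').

5'-GCAGGTGGCCCCATTAGGCACTGAAGGTCACTGTTTAGCGCCAAACACAGTAATC-3'

Scanning the template, GCAGGTGGCCC occurs at positions 42–52; this primer anneals to the bottom strand there with its 3' end pointing downstream.
Taking the reverse complement of GATTACTGT gives ACAGTAATC, found at positions 88–96 on the template; the primer anneals here to the top strand with its 3' end pointing upstream.
The product is the template from position 42 through 96 (55 bp).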